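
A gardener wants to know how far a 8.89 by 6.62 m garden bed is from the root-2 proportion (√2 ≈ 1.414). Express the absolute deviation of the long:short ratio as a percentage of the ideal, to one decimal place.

5.0%

Ratio = 8.89 / 6.62 ≈ 1.3429.
Ideal root-2 ≈ 1.4142. |1.3429 − 1.4142| / 1.4142 ≈ 5.04% → 5.0%.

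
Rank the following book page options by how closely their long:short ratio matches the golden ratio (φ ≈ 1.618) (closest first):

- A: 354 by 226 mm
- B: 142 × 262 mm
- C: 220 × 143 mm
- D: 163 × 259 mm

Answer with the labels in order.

D, A, C, B

Ratios: A = 354 / 226 ≈ 1.566; B = 262 / 142 ≈ 1.845; C = 220 / 143 ≈ 1.538; D = 259 / 163 ≈ 1.589.
|Δ from 1.618|: A 0.052; B 0.227; C 0.080; D 0.029.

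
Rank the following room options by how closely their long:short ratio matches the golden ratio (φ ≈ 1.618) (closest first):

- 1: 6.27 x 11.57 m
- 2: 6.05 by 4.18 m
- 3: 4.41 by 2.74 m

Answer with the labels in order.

1: 11.57/6.27 ≈ 1.845 → |1.845 − 1.618| = 0.227
2: 6.05/4.18 ≈ 1.447 → |1.447 − 1.618| = 0.171
3: 4.41/2.74 ≈ 1.609 → |1.609 − 1.618| = 0.009

3, 2, 1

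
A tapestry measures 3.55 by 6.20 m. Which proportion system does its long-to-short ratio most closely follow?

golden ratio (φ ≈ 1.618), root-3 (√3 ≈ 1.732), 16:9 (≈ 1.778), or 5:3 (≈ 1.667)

Ratio = 6.20 / 3.55 ≈ 1.746.
Distances: golden ratio 1.618 (Δ 0.128); root-3 1.732 (Δ 0.014); 16:9 1.778 (Δ 0.032); 5:3 1.667 (Δ 0.079).

root-3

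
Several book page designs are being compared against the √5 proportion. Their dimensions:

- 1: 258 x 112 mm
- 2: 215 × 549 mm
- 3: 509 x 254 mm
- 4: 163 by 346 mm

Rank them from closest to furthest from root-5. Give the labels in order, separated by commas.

1, 4, 3, 2

Ratios: 1 = 258 / 112 ≈ 2.304; 2 = 549 / 215 ≈ 2.553; 3 = 509 / 254 ≈ 2.004; 4 = 346 / 163 ≈ 2.123.
|Δ from 2.236|: 1 0.068; 2 0.317; 3 0.232; 4 0.113.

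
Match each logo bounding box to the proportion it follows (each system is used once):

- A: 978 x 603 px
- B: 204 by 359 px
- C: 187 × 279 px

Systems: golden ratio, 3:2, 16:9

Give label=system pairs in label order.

A=golden ratio, B=16:9, C=3:2

A = 978/603 ≈ 1.622 → golden ratio (1.618)
B = 359/204 ≈ 1.760 → 16:9 (1.778)
C = 279/187 ≈ 1.492 → 3:2 (1.500)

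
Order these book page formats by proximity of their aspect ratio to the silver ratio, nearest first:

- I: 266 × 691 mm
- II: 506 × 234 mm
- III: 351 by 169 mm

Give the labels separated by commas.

I: 691/266 ≈ 2.598 → |2.598 − 2.414| = 0.184
II: 506/234 ≈ 2.162 → |2.162 − 2.414| = 0.252
III: 351/169 ≈ 2.077 → |2.077 − 2.414| = 0.337

I, II, III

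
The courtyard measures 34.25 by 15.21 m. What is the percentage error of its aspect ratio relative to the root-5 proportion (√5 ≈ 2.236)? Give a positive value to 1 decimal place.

0.7%

Ratio = 34.25 / 15.21 ≈ 2.2518.
Ideal root-5 ≈ 2.2361. |2.2518 − 2.2361| / 2.2361 ≈ 0.70% → 0.7%.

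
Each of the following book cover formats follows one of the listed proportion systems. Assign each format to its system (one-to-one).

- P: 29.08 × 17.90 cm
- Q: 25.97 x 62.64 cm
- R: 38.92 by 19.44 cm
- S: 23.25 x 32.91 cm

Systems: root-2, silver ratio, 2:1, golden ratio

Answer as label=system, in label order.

P = 29.08/17.90 ≈ 1.625 → golden ratio (1.618)
Q = 62.64/25.97 ≈ 2.412 → silver ratio (2.414)
R = 38.92/19.44 ≈ 2.002 → 2:1 (2.000)
S = 32.91/23.25 ≈ 1.415 → root-2 (1.414)

P=golden ratio, Q=silver ratio, R=2:1, S=root-2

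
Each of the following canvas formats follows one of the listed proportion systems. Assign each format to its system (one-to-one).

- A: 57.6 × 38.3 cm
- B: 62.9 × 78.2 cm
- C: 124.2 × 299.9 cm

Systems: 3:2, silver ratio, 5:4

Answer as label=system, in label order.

A = 57.6/38.3 ≈ 1.504 → 3:2 (1.500)
B = 78.2/62.9 ≈ 1.243 → 5:4 (1.250)
C = 299.9/124.2 ≈ 2.415 → silver ratio (2.414)

A=3:2, B=5:4, C=silver ratio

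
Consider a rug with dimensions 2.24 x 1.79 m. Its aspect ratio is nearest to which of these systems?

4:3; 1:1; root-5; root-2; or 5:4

2.24/1.79 ≈ 1.251. Nearest candidates are 5:4 (1.250, off by 0.001) and 4:3 (1.333, off by 0.082).

5:4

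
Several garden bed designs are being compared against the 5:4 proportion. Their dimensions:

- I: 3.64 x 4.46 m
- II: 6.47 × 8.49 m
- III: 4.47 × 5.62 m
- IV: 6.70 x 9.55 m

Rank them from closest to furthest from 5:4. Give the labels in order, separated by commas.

Ratios: I = 4.46 / 3.64 ≈ 1.225; II = 8.49 / 6.47 ≈ 1.312; III = 5.62 / 4.47 ≈ 1.257; IV = 9.55 / 6.70 ≈ 1.425.
|Δ from 1.250|: I 0.025; II 0.062; III 0.007; IV 0.175.

III, I, II, IV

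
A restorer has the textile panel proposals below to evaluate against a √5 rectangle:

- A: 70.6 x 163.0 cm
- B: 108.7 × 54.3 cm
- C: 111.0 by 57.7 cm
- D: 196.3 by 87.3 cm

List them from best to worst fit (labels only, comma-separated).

D, A, B, C

A: 163.0/70.6 ≈ 2.309 → |2.309 − 2.236| = 0.073
B: 108.7/54.3 ≈ 2.002 → |2.002 − 2.236| = 0.234
C: 111.0/57.7 ≈ 1.924 → |1.924 − 2.236| = 0.312
D: 196.3/87.3 ≈ 2.249 → |2.249 − 2.236| = 0.013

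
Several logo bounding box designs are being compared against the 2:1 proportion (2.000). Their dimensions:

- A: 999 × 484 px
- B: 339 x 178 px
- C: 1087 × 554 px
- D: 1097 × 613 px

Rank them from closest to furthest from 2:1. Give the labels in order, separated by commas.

A: 999/484 ≈ 2.064 → |2.064 − 2.000| = 0.064
B: 339/178 ≈ 1.904 → |1.904 − 2.000| = 0.096
C: 1087/554 ≈ 1.962 → |1.962 − 2.000| = 0.038
D: 1097/613 ≈ 1.790 → |1.790 − 2.000| = 0.210

C, A, B, D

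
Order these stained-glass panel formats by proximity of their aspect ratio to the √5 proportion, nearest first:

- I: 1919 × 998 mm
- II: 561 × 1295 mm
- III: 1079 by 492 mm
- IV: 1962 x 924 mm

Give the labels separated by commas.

Ratios: I = 1919 / 998 ≈ 1.923; II = 1295 / 561 ≈ 2.308; III = 1079 / 492 ≈ 2.193; IV = 1962 / 924 ≈ 2.123.
|Δ from 2.236|: I 0.313; II 0.072; III 0.043; IV 0.113.

III, II, IV, I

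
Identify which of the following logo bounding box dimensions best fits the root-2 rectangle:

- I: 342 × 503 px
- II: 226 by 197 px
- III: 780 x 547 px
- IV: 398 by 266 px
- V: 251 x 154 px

III

Target root-2 ≈ 1.414.
I: 1.471 (Δ0.057)  II: 1.147 (Δ0.267)  III: 1.426 (Δ0.012)  IV: 1.496 (Δ0.082)  V: 1.630 (Δ0.216)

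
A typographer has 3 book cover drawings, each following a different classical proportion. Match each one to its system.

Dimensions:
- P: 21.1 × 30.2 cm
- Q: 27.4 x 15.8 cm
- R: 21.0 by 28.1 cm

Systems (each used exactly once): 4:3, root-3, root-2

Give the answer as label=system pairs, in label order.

P=root-2, Q=root-3, R=4:3

P = 30.2/21.1 ≈ 1.431 → root-2 (1.414)
Q = 27.4/15.8 ≈ 1.734 → root-3 (1.732)
R = 28.1/21.0 ≈ 1.338 → 4:3 (1.333)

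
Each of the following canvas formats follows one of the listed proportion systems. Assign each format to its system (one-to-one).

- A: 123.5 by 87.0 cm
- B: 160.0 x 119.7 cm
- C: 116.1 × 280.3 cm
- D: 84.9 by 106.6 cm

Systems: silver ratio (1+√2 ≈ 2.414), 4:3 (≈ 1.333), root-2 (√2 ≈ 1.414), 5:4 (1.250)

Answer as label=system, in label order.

A = 123.5/87.0 ≈ 1.420 → root-2 (1.414)
B = 160.0/119.7 ≈ 1.337 → 4:3 (1.333)
C = 280.3/116.1 ≈ 2.414 → silver ratio (2.414)
D = 106.6/84.9 ≈ 1.256 → 5:4 (1.250)

A=root-2, B=4:3, C=silver ratio, D=5:4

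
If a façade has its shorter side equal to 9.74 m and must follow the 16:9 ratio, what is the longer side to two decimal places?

17.32 m

16:9 ≈ 1.77778.
Longer side = 9.74 × 1.77778 ≈ 17.3156 → 17.32 m.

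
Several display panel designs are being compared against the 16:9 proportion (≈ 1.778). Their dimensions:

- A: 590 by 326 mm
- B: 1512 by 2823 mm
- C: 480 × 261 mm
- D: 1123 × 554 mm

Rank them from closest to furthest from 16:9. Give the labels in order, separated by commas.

A: 590/326 ≈ 1.810 → |1.810 − 1.778| = 0.032
B: 2823/1512 ≈ 1.867 → |1.867 − 1.778| = 0.089
C: 480/261 ≈ 1.839 → |1.839 − 1.778| = 0.061
D: 1123/554 ≈ 2.027 → |2.027 − 1.778| = 0.249

A, C, B, D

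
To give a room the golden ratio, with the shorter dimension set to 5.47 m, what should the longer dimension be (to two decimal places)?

golden ratio ≈ 1.61803.
Longer side = 5.47 × 1.61803 ≈ 8.8506 → 8.85 m.

8.85 m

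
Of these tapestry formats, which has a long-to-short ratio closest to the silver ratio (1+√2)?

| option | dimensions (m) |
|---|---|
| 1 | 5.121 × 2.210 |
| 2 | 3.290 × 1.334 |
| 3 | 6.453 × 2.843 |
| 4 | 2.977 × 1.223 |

4

Ratios (long/short): 1 ≈ 2.317; 2 ≈ 2.466; 3 ≈ 2.270; 4 ≈ 2.434.
silver ratio ≈ 2.414; option 4 is nearest (Δ 0.020).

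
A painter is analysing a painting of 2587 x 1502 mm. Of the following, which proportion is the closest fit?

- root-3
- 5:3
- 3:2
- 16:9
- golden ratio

2587/1502 ≈ 1.722. Nearest candidates are root-3 (1.732, off by 0.010) and 16:9 (1.778, off by 0.056).

root-3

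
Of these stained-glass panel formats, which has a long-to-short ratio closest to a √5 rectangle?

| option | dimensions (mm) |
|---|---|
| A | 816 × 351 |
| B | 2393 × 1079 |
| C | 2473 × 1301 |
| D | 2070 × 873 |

B

Target root-5 ≈ 2.236.
A: 2.325 (Δ0.089)  B: 2.218 (Δ0.018)  C: 1.901 (Δ0.335)  D: 2.371 (Δ0.135)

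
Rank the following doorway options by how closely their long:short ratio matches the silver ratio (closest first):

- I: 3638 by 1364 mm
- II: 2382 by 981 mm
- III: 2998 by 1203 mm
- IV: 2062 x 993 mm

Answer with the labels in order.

II, III, I, IV

I: 3638/1364 ≈ 2.667 → |2.667 − 2.414| = 0.253
II: 2382/981 ≈ 2.428 → |2.428 − 2.414| = 0.014
III: 2998/1203 ≈ 2.492 → |2.492 − 2.414| = 0.078
IV: 2062/993 ≈ 2.077 → |2.077 − 2.414| = 0.337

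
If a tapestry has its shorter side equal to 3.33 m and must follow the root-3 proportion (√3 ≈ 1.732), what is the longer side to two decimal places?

root-3 ≈ 1.73205.
Longer side = 3.33 × 1.73205 ≈ 5.7677 → 5.77 m.

5.77 m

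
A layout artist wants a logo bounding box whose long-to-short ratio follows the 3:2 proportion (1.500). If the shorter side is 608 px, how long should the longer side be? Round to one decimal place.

912.0 px

3:2 = 1.50000.
Longer side = 608 × 1.50000 ≈ 912.000 → 912.0 px.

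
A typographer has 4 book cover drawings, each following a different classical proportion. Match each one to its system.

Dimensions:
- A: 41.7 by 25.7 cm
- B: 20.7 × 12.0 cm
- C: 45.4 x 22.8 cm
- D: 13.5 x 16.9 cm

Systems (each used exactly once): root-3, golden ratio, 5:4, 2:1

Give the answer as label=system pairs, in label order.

A = 41.7/25.7 ≈ 1.623 → golden ratio (1.618)
B = 20.7/12.0 ≈ 1.725 → root-3 (1.732)
C = 45.4/22.8 ≈ 1.991 → 2:1 (2.000)
D = 16.9/13.5 ≈ 1.252 → 5:4 (1.250)

A=golden ratio, B=root-3, C=2:1, D=5:4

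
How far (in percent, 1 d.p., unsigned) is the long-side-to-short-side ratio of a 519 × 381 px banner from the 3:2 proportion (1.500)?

9.2%

Ratio = 519 / 381 ≈ 1.3622.
Ideal 3:2 = 1.5000. |1.3622 − 1.5000| / 1.5000 ≈ 9.19% → 9.2%.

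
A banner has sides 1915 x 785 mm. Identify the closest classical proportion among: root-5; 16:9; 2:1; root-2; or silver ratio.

1915/785 ≈ 2.439. Nearest candidates are silver ratio (2.414, off by 0.025) and root-5 (2.236, off by 0.203).

silver ratio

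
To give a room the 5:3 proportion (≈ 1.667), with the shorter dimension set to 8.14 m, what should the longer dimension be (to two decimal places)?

13.57 m

5:3 ≈ 1.66667.
Longer side = 8.14 × 1.66667 ≈ 13.5667 → 13.57 m.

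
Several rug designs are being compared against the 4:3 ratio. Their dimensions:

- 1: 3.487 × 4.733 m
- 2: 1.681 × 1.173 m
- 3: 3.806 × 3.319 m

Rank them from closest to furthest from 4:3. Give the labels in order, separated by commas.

1: 4.733/3.487 ≈ 1.357 → |1.357 − 1.333| = 0.024
2: 1.681/1.173 ≈ 1.433 → |1.433 − 1.333| = 0.100
3: 3.806/3.319 ≈ 1.147 → |1.147 − 1.333| = 0.186

1, 2, 3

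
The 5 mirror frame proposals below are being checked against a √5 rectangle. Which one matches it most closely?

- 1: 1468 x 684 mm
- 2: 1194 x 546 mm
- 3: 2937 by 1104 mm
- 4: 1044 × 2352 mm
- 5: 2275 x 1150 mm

4

Target root-5 ≈ 2.236.
1: 2.146 (Δ0.090)  2: 2.187 (Δ0.049)  3: 2.660 (Δ0.424)  4: 2.253 (Δ0.017)  5: 1.978 (Δ0.258)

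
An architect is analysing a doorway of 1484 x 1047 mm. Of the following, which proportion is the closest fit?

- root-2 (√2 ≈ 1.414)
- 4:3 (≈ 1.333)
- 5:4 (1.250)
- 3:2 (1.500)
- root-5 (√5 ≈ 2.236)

root-2

Ratio = 1484 / 1047 ≈ 1.417.
Distances: root-2 1.414 (Δ 0.003); 4:3 1.333 (Δ 0.084); 5:4 1.250 (Δ 0.167); 3:2 1.500 (Δ 0.083); root-5 2.236 (Δ 0.819).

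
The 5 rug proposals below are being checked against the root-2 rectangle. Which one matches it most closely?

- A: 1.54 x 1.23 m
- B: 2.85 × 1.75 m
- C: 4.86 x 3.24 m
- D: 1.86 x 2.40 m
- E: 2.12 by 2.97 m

E

Ratios (long/short): A ≈ 1.252; B ≈ 1.629; C ≈ 1.500; D ≈ 1.290; E ≈ 1.401.
root-2 ≈ 1.414; option E is nearest (Δ 0.013).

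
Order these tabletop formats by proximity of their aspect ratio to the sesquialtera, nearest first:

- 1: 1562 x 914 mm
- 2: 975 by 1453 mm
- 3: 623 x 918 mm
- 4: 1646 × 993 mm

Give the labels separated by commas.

2, 3, 4, 1

1: 1562/914 ≈ 1.709 → |1.709 − 1.500| = 0.209
2: 1453/975 ≈ 1.490 → |1.490 − 1.500| = 0.010
3: 918/623 ≈ 1.474 → |1.474 − 1.500| = 0.026
4: 1646/993 ≈ 1.658 → |1.658 − 1.500| = 0.158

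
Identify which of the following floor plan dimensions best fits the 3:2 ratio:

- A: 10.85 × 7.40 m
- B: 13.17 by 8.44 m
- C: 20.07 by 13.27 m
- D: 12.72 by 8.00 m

C

Target 3:2 ≈ 1.500.
A: 1.466 (Δ0.034)  B: 1.560 (Δ0.060)  C: 1.512 (Δ0.012)  D: 1.590 (Δ0.090)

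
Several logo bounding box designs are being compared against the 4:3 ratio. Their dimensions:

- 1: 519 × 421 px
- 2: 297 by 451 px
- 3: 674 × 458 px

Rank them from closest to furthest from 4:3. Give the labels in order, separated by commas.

1: 519/421 ≈ 1.233 → |1.233 − 1.333| = 0.100
2: 451/297 ≈ 1.519 → |1.519 − 1.333| = 0.186
3: 674/458 ≈ 1.472 → |1.472 − 1.333| = 0.139

1, 3, 2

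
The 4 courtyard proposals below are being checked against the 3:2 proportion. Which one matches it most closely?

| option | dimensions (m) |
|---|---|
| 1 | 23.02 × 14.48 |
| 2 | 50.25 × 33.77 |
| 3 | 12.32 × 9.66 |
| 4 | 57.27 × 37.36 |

2

Ratios (long/short): 1 ≈ 1.590; 2 ≈ 1.488; 3 ≈ 1.275; 4 ≈ 1.533.
3:2 ≈ 1.500; option 2 is nearest (Δ 0.012).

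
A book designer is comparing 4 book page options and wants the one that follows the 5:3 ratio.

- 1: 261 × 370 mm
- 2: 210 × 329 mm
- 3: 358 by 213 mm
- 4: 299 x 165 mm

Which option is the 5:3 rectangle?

Target 5:3 ≈ 1.667.
1: 1.418 (Δ0.249)  2: 1.567 (Δ0.100)  3: 1.681 (Δ0.014)  4: 1.812 (Δ0.145)

3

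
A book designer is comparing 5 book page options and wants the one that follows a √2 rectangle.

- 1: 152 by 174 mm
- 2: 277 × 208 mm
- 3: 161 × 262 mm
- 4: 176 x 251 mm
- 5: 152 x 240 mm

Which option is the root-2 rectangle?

Target root-2 ≈ 1.414.
1: 1.145 (Δ0.269)  2: 1.332 (Δ0.082)  3: 1.627 (Δ0.213)  4: 1.426 (Δ0.012)  5: 1.579 (Δ0.165)

4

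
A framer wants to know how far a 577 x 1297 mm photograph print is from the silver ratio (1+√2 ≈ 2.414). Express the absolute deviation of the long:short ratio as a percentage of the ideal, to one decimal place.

6.9%

Ratio = 1297 / 577 ≈ 2.2478.
Ideal silver ratio ≈ 2.4142. |2.2478 − 2.4142| / 2.4142 ≈ 6.89% → 6.9%.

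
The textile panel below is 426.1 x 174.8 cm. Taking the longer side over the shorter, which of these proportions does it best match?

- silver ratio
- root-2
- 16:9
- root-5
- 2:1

silver ratio

426.1/174.8 ≈ 2.438. Nearest candidates are silver ratio (2.414, off by 0.024) and root-5 (2.236, off by 0.202).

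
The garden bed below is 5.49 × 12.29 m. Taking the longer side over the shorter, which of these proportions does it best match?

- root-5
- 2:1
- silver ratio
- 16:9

root-5

12.29/5.49 ≈ 2.239. Nearest candidates are root-5 (2.236, off by 0.003) and silver ratio (2.414, off by 0.175).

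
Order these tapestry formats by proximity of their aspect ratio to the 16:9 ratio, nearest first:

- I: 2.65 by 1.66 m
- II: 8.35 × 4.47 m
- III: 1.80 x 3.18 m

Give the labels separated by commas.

III, II, I

Ratios: I = 2.65 / 1.66 ≈ 1.596; II = 8.35 / 4.47 ≈ 1.868; III = 3.18 / 1.80 ≈ 1.767.
|Δ from 1.778|: I 0.182; II 0.090; III 0.011.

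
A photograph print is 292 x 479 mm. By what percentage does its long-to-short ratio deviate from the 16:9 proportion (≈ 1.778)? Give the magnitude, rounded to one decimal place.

7.7%

Ratio = 479 / 292 ≈ 1.6404.
Ideal 16:9 ≈ 1.7778. |1.6404 − 1.7778| / 1.7778 ≈ 7.73% → 7.7%.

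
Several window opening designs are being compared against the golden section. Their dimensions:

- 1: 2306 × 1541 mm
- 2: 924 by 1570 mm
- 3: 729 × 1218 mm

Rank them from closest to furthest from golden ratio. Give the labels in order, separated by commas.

1: 2306/1541 ≈ 1.496 → |1.496 − 1.618| = 0.122
2: 1570/924 ≈ 1.699 → |1.699 − 1.618| = 0.081
3: 1218/729 ≈ 1.671 → |1.671 − 1.618| = 0.053

3, 2, 1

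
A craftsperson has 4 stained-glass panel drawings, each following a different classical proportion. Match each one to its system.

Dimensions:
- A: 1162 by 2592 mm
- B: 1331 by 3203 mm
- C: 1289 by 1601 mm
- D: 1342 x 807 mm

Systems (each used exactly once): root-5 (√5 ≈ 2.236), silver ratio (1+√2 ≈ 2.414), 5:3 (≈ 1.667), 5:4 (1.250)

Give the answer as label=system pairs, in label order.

A=root-5, B=silver ratio, C=5:4, D=5:3

A = 2592/1162 ≈ 2.231 → root-5 (2.236)
B = 3203/1331 ≈ 2.406 → silver ratio (2.414)
C = 1601/1289 ≈ 1.242 → 5:4 (1.250)
D = 1342/807 ≈ 1.663 → 5:3 (1.667)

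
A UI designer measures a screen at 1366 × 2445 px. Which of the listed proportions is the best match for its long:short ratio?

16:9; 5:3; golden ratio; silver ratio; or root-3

16:9

Ratio = 2445 / 1366 ≈ 1.790.
Distances: 16:9 1.778 (Δ 0.012); 5:3 1.667 (Δ 0.123); golden ratio 1.618 (Δ 0.172); silver ratio 2.414 (Δ 0.624); root-3 1.732 (Δ 0.058).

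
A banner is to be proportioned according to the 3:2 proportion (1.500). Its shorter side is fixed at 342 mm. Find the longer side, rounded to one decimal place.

3:2 = 1.50000.
Longer side = 342 × 1.50000 ≈ 513.000 → 513.0 mm.

513.0 mm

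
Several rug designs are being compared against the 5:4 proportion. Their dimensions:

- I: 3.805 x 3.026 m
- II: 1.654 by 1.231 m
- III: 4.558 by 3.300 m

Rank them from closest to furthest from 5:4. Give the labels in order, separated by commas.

I, II, III

Ratios: I = 3.805 / 3.026 ≈ 1.257; II = 1.654 / 1.231 ≈ 1.344; III = 4.558 / 3.300 ≈ 1.381.
|Δ from 1.250|: I 0.007; II 0.094; III 0.131.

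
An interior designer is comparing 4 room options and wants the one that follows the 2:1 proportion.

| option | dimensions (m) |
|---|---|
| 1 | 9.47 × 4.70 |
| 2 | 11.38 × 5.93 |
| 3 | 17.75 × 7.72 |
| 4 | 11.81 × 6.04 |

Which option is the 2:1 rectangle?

Ratios (long/short): 1 ≈ 2.015; 2 ≈ 1.919; 3 ≈ 2.299; 4 ≈ 1.955.
2:1 ≈ 2.000; option 1 is nearest (Δ 0.015).

1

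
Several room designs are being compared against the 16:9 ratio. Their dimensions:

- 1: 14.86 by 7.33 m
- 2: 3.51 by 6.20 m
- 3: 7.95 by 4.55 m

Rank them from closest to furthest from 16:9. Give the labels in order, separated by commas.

Ratios: 1 = 14.86 / 7.33 ≈ 2.027; 2 = 6.20 / 3.51 ≈ 1.766; 3 = 7.95 / 4.55 ≈ 1.747.
|Δ from 1.778|: 1 0.249; 2 0.012; 3 0.031.

2, 3, 1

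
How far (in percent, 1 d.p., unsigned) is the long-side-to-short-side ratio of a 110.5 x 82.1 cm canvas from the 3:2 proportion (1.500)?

10.3%

Ratio = 110.5 / 82.1 ≈ 1.3459.
Ideal 3:2 = 1.5000. |1.3459 − 1.5000| / 1.5000 ≈ 10.27% → 10.3%.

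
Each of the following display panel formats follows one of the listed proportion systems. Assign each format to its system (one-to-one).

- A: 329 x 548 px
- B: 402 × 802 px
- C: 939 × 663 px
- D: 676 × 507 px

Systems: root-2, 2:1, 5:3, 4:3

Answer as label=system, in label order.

A=5:3, B=2:1, C=root-2, D=4:3

Ratios: A ≈ 1.666; B ≈ 1.995; C ≈ 1.416; D ≈ 1.333.
Targets: root-2 ≈ 1.414; 2:1 ≈ 2.000; 5:3 ≈ 1.667; 4:3 ≈ 1.333.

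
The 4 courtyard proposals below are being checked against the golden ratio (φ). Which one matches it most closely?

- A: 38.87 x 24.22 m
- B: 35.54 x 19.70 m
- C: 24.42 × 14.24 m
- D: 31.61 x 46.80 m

A

Ratios (long/short): A ≈ 1.605; B ≈ 1.804; C ≈ 1.715; D ≈ 1.481.
golden ratio ≈ 1.618; option A is nearest (Δ 0.013).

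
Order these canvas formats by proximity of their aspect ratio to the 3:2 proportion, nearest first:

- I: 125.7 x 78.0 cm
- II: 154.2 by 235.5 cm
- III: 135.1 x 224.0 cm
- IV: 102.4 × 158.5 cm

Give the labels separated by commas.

I: 125.7/78.0 ≈ 1.612 → |1.612 − 1.500| = 0.112
II: 235.5/154.2 ≈ 1.527 → |1.527 − 1.500| = 0.027
III: 224.0/135.1 ≈ 1.658 → |1.658 − 1.500| = 0.158
IV: 158.5/102.4 ≈ 1.548 → |1.548 − 1.500| = 0.048

II, IV, I, III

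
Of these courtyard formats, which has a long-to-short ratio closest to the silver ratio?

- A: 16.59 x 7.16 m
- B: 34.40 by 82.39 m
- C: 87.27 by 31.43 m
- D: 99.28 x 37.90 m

B

Target silver ratio ≈ 2.414.
A: 2.317 (Δ0.097)  B: 2.395 (Δ0.019)  C: 2.777 (Δ0.363)  D: 2.620 (Δ0.206)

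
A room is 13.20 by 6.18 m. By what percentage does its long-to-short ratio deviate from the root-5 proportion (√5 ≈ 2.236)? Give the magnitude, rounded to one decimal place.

Ratio = 13.20 / 6.18 ≈ 2.1359.
Ideal root-5 ≈ 2.2361. |2.1359 − 2.2361| / 2.2361 ≈ 4.48% → 4.5%.

4.5%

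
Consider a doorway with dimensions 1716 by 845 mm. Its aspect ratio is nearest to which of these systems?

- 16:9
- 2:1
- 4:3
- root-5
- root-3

1716/845 ≈ 2.031. Nearest candidates are 2:1 (2.000, off by 0.031) and root-5 (2.236, off by 0.205).

2:1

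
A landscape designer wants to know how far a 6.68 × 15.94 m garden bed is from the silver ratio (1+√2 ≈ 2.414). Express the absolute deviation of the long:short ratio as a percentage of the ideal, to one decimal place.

1.2%

Ratio = 15.94 / 6.68 ≈ 2.3862.
Ideal silver ratio ≈ 2.4142. |2.3862 − 2.4142| / 2.4142 ≈ 1.16% → 1.2%.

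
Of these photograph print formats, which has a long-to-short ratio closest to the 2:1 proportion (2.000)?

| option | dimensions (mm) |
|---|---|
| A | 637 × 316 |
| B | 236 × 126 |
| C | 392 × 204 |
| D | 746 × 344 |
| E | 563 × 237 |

A

Target 2:1 ≈ 2.000.
A: 2.016 (Δ0.016)  B: 1.873 (Δ0.127)  C: 1.922 (Δ0.078)  D: 2.169 (Δ0.169)  E: 2.376 (Δ0.376)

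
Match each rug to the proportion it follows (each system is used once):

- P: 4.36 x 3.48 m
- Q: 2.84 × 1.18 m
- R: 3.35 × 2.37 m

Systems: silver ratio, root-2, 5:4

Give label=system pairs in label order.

P=5:4, Q=silver ratio, R=root-2

Ratios: P ≈ 1.253; Q ≈ 2.407; R ≈ 1.414.
Targets: silver ratio ≈ 2.414; root-2 ≈ 1.414; 5:4 ≈ 1.250.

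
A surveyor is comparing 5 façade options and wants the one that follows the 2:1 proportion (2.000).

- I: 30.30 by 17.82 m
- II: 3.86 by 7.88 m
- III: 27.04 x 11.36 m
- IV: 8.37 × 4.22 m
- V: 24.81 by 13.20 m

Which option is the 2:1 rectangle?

Target 2:1 ≈ 2.000.
I: 1.700 (Δ0.300)  II: 2.041 (Δ0.041)  III: 2.380 (Δ0.380)  IV: 1.983 (Δ0.017)  V: 1.880 (Δ0.120)

IV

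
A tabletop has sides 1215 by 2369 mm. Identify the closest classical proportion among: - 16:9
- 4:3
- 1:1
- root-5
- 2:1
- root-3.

2:1

Ratio = 2369 / 1215 ≈ 1.950.
Distances: 16:9 1.778 (Δ 0.172); 4:3 1.333 (Δ 0.617); 1:1 1.000 (Δ 0.950); root-5 2.236 (Δ 0.286); 2:1 2.000 (Δ 0.050); root-3 1.732 (Δ 0.218).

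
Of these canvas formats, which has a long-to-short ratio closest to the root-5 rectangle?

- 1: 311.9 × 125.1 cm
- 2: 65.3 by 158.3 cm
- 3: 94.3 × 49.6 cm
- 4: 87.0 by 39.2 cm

Ratios (long/short): 1 ≈ 2.493; 2 ≈ 2.424; 3 ≈ 1.901; 4 ≈ 2.219.
root-5 ≈ 2.236; option 4 is nearest (Δ 0.017).

4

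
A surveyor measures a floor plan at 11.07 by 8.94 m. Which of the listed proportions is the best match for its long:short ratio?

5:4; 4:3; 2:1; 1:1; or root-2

5:4

11.07/8.94 ≈ 1.238. Nearest candidates are 5:4 (1.250, off by 0.012) and 4:3 (1.333, off by 0.095).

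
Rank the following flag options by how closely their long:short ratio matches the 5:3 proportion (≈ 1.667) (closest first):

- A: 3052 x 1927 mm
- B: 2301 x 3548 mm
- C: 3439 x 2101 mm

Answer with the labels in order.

C, A, B

A: 3052/1927 ≈ 1.584 → |1.584 − 1.667| = 0.083
B: 3548/2301 ≈ 1.542 → |1.542 − 1.667| = 0.125
C: 3439/2101 ≈ 1.637 → |1.637 − 1.667| = 0.030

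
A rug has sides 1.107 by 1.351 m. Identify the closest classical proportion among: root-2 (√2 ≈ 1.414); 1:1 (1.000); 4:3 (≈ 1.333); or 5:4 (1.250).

Ratio = 1.351 / 1.107 ≈ 1.220.
Distances: root-2 1.414 (Δ 0.194); 1:1 1.000 (Δ 0.220); 4:3 1.333 (Δ 0.113); 5:4 1.250 (Δ 0.030).

5:4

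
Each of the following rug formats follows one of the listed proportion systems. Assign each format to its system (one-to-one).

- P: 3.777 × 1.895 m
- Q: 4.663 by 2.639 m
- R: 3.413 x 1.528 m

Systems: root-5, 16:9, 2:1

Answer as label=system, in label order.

P = 3.777/1.895 ≈ 1.993 → 2:1 (2.000)
Q = 4.663/2.639 ≈ 1.767 → 16:9 (1.778)
R = 3.413/1.528 ≈ 2.234 → root-5 (2.236)

P=2:1, Q=16:9, R=root-5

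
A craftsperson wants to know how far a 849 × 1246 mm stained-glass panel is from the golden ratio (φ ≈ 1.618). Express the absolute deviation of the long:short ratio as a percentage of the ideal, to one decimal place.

Ratio = 1246 / 849 ≈ 1.4676.
Ideal golden ratio ≈ 1.6180. |1.4676 − 1.6180| / 1.6180 ≈ 9.30% → 9.3%.

9.3%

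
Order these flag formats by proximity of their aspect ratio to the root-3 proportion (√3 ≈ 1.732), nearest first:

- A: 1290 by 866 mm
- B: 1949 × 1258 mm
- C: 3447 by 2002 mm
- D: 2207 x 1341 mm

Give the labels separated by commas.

Ratios: A = 1290 / 866 ≈ 1.490; B = 1949 / 1258 ≈ 1.549; C = 3447 / 2002 ≈ 1.722; D = 2207 / 1341 ≈ 1.646.
|Δ from 1.732|: A 0.242; B 0.183; C 0.010; D 0.086.

C, D, B, A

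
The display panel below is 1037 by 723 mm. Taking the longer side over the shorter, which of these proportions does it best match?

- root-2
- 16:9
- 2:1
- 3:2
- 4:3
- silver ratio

root-2

Ratio = 1037 / 723 ≈ 1.434.
Distances: root-2 1.414 (Δ 0.020); 16:9 1.778 (Δ 0.344); 2:1 2.000 (Δ 0.566); 3:2 1.500 (Δ 0.066); 4:3 1.333 (Δ 0.101); silver ratio 2.414 (Δ 0.980).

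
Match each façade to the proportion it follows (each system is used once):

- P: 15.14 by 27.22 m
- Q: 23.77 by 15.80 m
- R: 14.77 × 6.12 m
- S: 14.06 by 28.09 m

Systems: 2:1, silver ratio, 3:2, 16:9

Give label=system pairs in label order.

Ratios: P ≈ 1.798; Q ≈ 1.504; R ≈ 2.413; S ≈ 1.998.
Targets: 2:1 ≈ 2.000; silver ratio ≈ 2.414; 3:2 ≈ 1.500; 16:9 ≈ 1.778.

P=16:9, Q=3:2, R=silver ratio, S=2:1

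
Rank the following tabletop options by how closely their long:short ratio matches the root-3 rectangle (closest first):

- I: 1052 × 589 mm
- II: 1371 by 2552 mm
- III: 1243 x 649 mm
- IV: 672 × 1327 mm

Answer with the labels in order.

I, II, III, IV

I: 1052/589 ≈ 1.786 → |1.786 − 1.732| = 0.054
II: 2552/1371 ≈ 1.861 → |1.861 − 1.732| = 0.129
III: 1243/649 ≈ 1.915 → |1.915 − 1.732| = 0.183
IV: 1327/672 ≈ 1.975 → |1.975 − 1.732| = 0.243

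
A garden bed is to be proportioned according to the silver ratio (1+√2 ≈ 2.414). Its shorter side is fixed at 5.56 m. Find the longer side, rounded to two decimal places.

silver ratio ≈ 2.41421.
Longer side = 5.56 × 2.41421 ≈ 13.4230 → 13.42 m.

13.42 m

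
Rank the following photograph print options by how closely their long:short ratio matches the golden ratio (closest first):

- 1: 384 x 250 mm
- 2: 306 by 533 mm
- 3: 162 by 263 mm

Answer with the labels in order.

3, 1, 2

Ratios: 1 = 384 / 250 ≈ 1.536; 2 = 533 / 306 ≈ 1.742; 3 = 263 / 162 ≈ 1.623.
|Δ from 1.618|: 1 0.082; 2 0.124; 3 0.005.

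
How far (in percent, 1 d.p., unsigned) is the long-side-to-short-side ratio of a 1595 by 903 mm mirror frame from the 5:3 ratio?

Ratio = 1595 / 903 ≈ 1.7663.
Ideal 5:3 ≈ 1.6667. |1.7663 − 1.6667| / 1.6667 ≈ 5.98% → 6.0%.

6.0%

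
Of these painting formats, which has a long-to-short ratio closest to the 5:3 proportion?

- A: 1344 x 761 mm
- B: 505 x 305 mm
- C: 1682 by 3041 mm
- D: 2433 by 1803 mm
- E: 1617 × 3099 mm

B

Target 5:3 ≈ 1.667.
A: 1.766 (Δ0.099)  B: 1.656 (Δ0.011)  C: 1.808 (Δ0.141)  D: 1.349 (Δ0.318)  E: 1.917 (Δ0.250)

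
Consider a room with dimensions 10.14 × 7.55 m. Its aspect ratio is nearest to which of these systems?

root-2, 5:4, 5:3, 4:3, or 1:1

4:3

10.14/7.55 ≈ 1.343. Nearest candidates are 4:3 (1.333, off by 0.010) and root-2 (1.414, off by 0.071).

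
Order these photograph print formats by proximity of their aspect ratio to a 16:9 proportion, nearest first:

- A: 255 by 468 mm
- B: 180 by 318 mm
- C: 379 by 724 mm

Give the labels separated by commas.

Ratios: A = 468 / 255 ≈ 1.835; B = 318 / 180 ≈ 1.767; C = 724 / 379 ≈ 1.910.
|Δ from 1.778|: A 0.057; B 0.011; C 0.132.

B, A, C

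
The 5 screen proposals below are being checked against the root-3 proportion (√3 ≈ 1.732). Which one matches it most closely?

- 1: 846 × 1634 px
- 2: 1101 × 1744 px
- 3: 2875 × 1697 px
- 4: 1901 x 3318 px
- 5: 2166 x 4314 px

Ratios (long/short): 1 ≈ 1.931; 2 ≈ 1.584; 3 ≈ 1.694; 4 ≈ 1.745; 5 ≈ 1.992.
root-3 ≈ 1.732; option 4 is nearest (Δ 0.013).

4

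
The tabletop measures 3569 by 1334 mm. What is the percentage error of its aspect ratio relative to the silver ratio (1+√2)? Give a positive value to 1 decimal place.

10.8%

Ratio = 3569 / 1334 ≈ 2.6754.
Ideal silver ratio ≈ 2.4142. |2.6754 − 2.4142| / 2.4142 ≈ 10.82% → 10.8%.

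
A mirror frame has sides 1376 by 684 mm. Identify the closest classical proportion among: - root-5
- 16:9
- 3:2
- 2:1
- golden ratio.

2:1

Ratio = 1376 / 684 ≈ 2.012.
Distances: root-5 2.236 (Δ 0.224); 16:9 1.778 (Δ 0.234); 3:2 1.500 (Δ 0.512); 2:1 2.000 (Δ 0.012); golden ratio 1.618 (Δ 0.394).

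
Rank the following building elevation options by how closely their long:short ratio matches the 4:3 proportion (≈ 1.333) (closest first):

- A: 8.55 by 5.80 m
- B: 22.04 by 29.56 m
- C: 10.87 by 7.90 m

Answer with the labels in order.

B, C, A

A: 8.55/5.80 ≈ 1.474 → |1.474 − 1.333| = 0.141
B: 29.56/22.04 ≈ 1.341 → |1.341 − 1.333| = 0.008
C: 10.87/7.90 ≈ 1.376 → |1.376 − 1.333| = 0.043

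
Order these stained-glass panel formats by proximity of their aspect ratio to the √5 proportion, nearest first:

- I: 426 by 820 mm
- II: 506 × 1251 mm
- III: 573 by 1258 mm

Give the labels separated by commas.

III, II, I

Ratios: I = 820 / 426 ≈ 1.925; II = 1251 / 506 ≈ 2.472; III = 1258 / 573 ≈ 2.195.
|Δ from 2.236|: I 0.311; II 0.236; III 0.041.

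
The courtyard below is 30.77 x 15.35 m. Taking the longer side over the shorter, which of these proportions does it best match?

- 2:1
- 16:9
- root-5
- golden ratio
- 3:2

2:1

Ratio = 30.77 / 15.35 ≈ 2.005.
Distances: 2:1 2.000 (Δ 0.005); 16:9 1.778 (Δ 0.227); root-5 2.236 (Δ 0.231); golden ratio 1.618 (Δ 0.387); 3:2 1.500 (Δ 0.505).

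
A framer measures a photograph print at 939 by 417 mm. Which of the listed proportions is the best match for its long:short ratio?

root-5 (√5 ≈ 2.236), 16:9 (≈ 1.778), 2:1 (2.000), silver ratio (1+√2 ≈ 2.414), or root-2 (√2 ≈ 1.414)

root-5

939/417 ≈ 2.252. Nearest candidates are root-5 (2.236, off by 0.016) and silver ratio (2.414, off by 0.162).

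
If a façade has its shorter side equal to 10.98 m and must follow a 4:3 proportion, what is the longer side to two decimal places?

4:3 ≈ 1.33333.
Longer side = 10.98 × 1.33333 ≈ 14.6400 → 14.64 m.

14.64 m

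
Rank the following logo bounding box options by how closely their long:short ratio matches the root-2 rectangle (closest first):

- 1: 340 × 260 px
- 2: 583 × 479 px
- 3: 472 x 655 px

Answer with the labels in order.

1: 340/260 ≈ 1.308 → |1.308 − 1.414| = 0.106
2: 583/479 ≈ 1.217 → |1.217 − 1.414| = 0.197
3: 655/472 ≈ 1.388 → |1.388 − 1.414| = 0.026

3, 1, 2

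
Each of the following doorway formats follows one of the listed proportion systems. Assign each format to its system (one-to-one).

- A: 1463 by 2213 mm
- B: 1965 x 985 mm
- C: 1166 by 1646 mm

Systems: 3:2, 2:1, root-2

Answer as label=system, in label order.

A=3:2, B=2:1, C=root-2

A = 2213/1463 ≈ 1.513 → 3:2 (1.500)
B = 1965/985 ≈ 1.995 → 2:1 (2.000)
C = 1646/1166 ≈ 1.412 → root-2 (1.414)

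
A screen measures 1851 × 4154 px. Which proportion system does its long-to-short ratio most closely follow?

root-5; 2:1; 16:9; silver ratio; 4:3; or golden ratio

root-5

4154/1851 ≈ 2.244. Nearest candidates are root-5 (2.236, off by 0.008) and silver ratio (2.414, off by 0.170).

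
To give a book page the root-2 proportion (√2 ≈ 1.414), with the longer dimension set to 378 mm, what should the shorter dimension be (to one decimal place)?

267.3 mm

root-2 ≈ 1.41421.
Shorter side = 378 ÷ 1.41421 ≈ 267.287 → 267.3 mm.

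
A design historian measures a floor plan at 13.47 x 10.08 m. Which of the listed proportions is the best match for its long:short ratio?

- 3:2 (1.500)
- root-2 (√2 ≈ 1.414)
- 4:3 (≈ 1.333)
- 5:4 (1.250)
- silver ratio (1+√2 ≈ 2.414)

4:3

13.47/10.08 ≈ 1.336. Nearest candidates are 4:3 (1.333, off by 0.003) and root-2 (1.414, off by 0.078).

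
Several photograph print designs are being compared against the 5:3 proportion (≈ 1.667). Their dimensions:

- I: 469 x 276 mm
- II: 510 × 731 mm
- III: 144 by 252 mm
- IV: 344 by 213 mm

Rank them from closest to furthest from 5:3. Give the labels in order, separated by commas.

Ratios: I = 469 / 276 ≈ 1.699; II = 731 / 510 ≈ 1.433; III = 252 / 144 ≈ 1.750; IV = 344 / 213 ≈ 1.615.
|Δ from 1.667|: I 0.032; II 0.234; III 0.083; IV 0.052.

I, IV, III, II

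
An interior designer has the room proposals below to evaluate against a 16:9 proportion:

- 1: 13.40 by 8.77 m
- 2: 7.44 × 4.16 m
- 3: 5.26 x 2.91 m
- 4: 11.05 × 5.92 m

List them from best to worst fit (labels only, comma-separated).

2, 3, 4, 1

Ratios: 1 = 13.40 / 8.77 ≈ 1.528; 2 = 7.44 / 4.16 ≈ 1.788; 3 = 5.26 / 2.91 ≈ 1.808; 4 = 11.05 / 5.92 ≈ 1.867.
|Δ from 1.778|: 1 0.250; 2 0.010; 3 0.030; 4 0.089.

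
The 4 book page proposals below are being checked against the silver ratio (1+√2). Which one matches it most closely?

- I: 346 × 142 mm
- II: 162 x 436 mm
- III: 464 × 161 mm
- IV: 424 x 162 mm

Target silver ratio ≈ 2.414.
I: 2.437 (Δ0.023)  II: 2.691 (Δ0.277)  III: 2.882 (Δ0.468)  IV: 2.617 (Δ0.203)

I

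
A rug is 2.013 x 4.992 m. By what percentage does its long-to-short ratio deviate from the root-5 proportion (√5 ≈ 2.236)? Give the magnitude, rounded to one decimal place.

Ratio = 4.992 / 2.013 ≈ 2.4799.
Ideal root-5 ≈ 2.2361. |2.4799 − 2.2361| / 2.2361 ≈ 10.90% → 10.9%.

10.9%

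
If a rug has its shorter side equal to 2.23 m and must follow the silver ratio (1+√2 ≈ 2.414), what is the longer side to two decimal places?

5.38 m

silver ratio ≈ 2.41421.
Longer side = 2.23 × 2.41421 ≈ 5.3837 → 5.38 m.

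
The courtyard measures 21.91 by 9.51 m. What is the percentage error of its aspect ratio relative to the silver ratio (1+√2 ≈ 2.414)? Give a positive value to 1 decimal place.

4.6%

Ratio = 21.91 / 9.51 ≈ 2.3039.
Ideal silver ratio ≈ 2.4142. |2.3039 − 2.4142| / 2.4142 ≈ 4.57% → 4.6%.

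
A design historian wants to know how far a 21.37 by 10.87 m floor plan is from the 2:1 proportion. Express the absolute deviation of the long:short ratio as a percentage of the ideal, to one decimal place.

1.7%

Ratio = 21.37 / 10.87 ≈ 1.9660.
Ideal 2:1 = 2.0000. |1.9660 − 2.0000| / 2.0000 ≈ 1.70% → 1.7%.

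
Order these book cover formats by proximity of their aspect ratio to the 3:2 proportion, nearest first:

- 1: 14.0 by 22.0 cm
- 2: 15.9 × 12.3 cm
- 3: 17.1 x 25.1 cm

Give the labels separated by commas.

Ratios: 1 = 22.0 / 14.0 ≈ 1.571; 2 = 15.9 / 12.3 ≈ 1.293; 3 = 25.1 / 17.1 ≈ 1.468.
|Δ from 1.500|: 1 0.071; 2 0.207; 3 0.032.

3, 1, 2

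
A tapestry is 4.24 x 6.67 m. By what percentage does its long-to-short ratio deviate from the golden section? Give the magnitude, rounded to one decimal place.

2.8%

Ratio = 6.67 / 4.24 ≈ 1.5731.
Ideal golden ratio ≈ 1.6180. |1.5731 − 1.6180| / 1.6180 ≈ 2.78% → 2.8%.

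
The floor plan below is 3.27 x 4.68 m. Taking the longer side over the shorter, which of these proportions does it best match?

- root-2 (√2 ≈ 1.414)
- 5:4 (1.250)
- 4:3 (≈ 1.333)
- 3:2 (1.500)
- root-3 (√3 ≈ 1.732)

Ratio = 4.68 / 3.27 ≈ 1.431.
Distances: root-2 1.414 (Δ 0.017); 5:4 1.250 (Δ 0.181); 4:3 1.333 (Δ 0.098); 3:2 1.500 (Δ 0.069); root-3 1.732 (Δ 0.301).

root-2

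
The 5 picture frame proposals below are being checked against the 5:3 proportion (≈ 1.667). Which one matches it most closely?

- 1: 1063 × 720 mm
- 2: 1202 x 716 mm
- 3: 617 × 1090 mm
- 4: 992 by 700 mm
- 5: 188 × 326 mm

2

Ratios (long/short): 1 ≈ 1.476; 2 ≈ 1.679; 3 ≈ 1.767; 4 ≈ 1.417; 5 ≈ 1.734.
5:3 ≈ 1.667; option 2 is nearest (Δ 0.012).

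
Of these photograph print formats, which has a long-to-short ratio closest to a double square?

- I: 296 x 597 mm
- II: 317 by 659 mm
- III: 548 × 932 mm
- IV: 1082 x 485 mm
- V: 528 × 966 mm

I

Target 2:1 ≈ 2.000.
I: 2.017 (Δ0.017)  II: 2.079 (Δ0.079)  III: 1.701 (Δ0.299)  IV: 2.231 (Δ0.231)  V: 1.830 (Δ0.170)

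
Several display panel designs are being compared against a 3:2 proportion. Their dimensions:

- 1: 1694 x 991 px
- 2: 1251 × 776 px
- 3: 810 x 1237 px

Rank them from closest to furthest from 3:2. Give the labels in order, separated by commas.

3, 2, 1

1: 1694/991 ≈ 1.709 → |1.709 − 1.500| = 0.209
2: 1251/776 ≈ 1.612 → |1.612 − 1.500| = 0.112
3: 1237/810 ≈ 1.527 → |1.527 − 1.500| = 0.027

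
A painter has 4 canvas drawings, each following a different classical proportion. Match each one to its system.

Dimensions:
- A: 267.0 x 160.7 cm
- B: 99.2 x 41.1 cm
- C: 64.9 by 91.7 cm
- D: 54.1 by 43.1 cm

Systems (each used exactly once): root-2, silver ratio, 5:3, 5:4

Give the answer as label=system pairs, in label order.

A=5:3, B=silver ratio, C=root-2, D=5:4

A = 267.0/160.7 ≈ 1.661 → 5:3 (1.667)
B = 99.2/41.1 ≈ 2.414 → silver ratio (2.414)
C = 91.7/64.9 ≈ 1.413 → root-2 (1.414)
D = 54.1/43.1 ≈ 1.255 → 5:4 (1.250)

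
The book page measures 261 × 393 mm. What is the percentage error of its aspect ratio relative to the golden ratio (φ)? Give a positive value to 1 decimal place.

6.9%

Ratio = 393 / 261 ≈ 1.5057.
Ideal golden ratio ≈ 1.6180. |1.5057 − 1.6180| / 1.6180 ≈ 6.94% → 6.9%.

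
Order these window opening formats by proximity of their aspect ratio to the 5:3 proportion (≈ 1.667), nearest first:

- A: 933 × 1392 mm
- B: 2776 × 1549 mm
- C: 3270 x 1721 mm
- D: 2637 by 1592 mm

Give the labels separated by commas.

Ratios: A = 1392 / 933 ≈ 1.492; B = 2776 / 1549 ≈ 1.792; C = 3270 / 1721 ≈ 1.900; D = 2637 / 1592 ≈ 1.656.
|Δ from 1.667|: A 0.175; B 0.125; C 0.233; D 0.011.

D, B, A, C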